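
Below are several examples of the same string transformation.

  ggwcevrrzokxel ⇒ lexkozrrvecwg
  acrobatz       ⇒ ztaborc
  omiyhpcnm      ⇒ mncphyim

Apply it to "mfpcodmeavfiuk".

In each case the input is transformed by: reverse the string, then delete the last character.
Working it through for "mfpcodmeavfiuk": intermediate "kuifvaemdocpfm", final "kuifvaemdocpf".

kuifvaemdocpf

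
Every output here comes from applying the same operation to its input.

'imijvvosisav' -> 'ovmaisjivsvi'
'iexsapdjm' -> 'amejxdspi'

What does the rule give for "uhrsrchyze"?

Rule — take characters alternately from the front and the back (1st, last, 2nd, 2nd-last, ...), then swap the first and last characters.
Working it through for "uhrsrchyze": intermediate "uehzryshrc", final "cehzryshru".

cehzryshru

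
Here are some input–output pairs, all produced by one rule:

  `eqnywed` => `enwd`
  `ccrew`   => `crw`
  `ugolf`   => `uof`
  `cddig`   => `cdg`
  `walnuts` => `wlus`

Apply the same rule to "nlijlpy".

In each case the input is transformed by: keep every other character starting from the first (positions 1st, 3rd, 5th, ...).
Doing the same to "nlijlpy": "nily".

nily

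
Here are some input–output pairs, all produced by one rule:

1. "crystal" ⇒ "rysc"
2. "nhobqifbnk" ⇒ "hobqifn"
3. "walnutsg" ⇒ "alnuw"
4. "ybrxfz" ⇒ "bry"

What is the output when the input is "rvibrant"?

vibrr

The pattern: delete the last 3 characters, then move the first character to the end.
On "rvibrant": the first step gives "rvibr", and the second then gives "vibrr".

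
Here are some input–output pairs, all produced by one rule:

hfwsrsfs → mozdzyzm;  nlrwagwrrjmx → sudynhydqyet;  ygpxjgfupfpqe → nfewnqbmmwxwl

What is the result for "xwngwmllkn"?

The rule is to shift every letter 7 places forward in the alphabet (wrapping around), then swap each adjacent pair of characters (1↔2, 3↔4, ...).
For "xwngwmllkn", step one produces "edundtssru"; step two turns that into "denutdssur".

denutdssur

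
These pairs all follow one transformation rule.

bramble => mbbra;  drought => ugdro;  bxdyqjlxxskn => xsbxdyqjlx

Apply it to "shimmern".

Looking at the pairs, the operation is to delete the last 2 characters, then move the last 2 characters to the front (rotate right by 2).
Applying both steps to "shimmern": "shimme", then "meshim".

meshim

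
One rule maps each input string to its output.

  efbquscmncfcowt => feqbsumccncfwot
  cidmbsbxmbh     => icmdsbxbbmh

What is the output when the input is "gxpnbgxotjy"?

In each case the input is transformed by: swap each adjacent pair of characters (1↔2, 3↔4, ...).
So "gxpnbgxotjy" becomes "xgnpgboxjty".

xgnpgboxjty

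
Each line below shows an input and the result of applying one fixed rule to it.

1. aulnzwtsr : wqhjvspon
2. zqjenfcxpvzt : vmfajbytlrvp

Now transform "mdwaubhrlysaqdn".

The rule is to shift every letter 4 places backward in the alphabet (wrapping around).
Doing the same to "mdwaubhrlysaqdn": "izswqxdnhuowmzj".

izswqxdnhuowmzj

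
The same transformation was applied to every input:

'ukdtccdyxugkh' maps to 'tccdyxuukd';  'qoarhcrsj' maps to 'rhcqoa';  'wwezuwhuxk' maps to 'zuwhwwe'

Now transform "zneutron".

Rule — delete the last 3 characters, then move the first 3 characters to the end (rotate left by 3).
For "zneutron", step one produces "zneut"; step two turns that into "utzne".

utzne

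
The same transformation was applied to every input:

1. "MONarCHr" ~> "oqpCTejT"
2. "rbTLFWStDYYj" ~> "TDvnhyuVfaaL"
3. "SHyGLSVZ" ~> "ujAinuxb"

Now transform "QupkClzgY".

sWRMeNBIa

The rule is to shift every letter 2 places forward in the alphabet (wrapping around), then flip the case of every letter.
Starting from "QupkClzgY": after the first operation, "SwrmEnbiA"; after the second, "sWRMeNBIa".
(Check on "rbTLFWStDYYj": → "tdVNHYUvFAAl" → "TDvnhyuVfaaL" ✓)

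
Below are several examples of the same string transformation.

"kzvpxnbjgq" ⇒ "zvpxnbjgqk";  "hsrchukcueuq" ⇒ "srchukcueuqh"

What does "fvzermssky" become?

vzermsskyf

The rule is to move the first character to the end.
On "fvzermssky" that produces "vzermsskyf".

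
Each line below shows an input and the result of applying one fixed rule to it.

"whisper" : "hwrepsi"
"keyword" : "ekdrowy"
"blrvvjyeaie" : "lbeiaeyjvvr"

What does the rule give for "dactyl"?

The rule is to reverse the string, then move the last 2 characters to the front (rotate right by 2).
Applying both steps to "dactyl": "lytcad", then "adlytc".

adlytc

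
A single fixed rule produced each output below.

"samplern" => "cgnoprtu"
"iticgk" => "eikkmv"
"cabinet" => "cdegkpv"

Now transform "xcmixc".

eekozz

Rule — shift every letter 2 places forward in the alphabet (wrapping around), then sort the characters into alphabetical order.
Applying both steps to "xcmixc": "zeokze", then "eekozz".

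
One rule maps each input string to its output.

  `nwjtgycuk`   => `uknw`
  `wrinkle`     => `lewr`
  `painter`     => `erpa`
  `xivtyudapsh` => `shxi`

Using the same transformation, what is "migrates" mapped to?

esmi

What's happening: move the first 2 characters to the end (rotate left by 2), then keep only the last 4 characters.
"migrates" → "gratesmi" → "esmi".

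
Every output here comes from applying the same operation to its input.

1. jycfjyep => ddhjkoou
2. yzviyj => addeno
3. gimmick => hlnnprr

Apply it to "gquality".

dflnqvyz

The transformation: shift every letter 5 places forward in the alphabet (wrapping around), then sort the characters into alphabetical order.
"gquality" → "lvzfqnyd" → "dflnqvyz".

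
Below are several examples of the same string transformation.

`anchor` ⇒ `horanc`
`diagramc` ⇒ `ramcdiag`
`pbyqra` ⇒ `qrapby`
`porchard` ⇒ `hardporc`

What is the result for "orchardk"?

In each case the input is transformed by: swap the front and back halves of the string.
"orchardk" → "ardkorch".

ardkorch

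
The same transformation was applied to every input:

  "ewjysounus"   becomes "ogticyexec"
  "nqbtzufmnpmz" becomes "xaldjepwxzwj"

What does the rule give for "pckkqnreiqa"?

zmuuaxbosak

The rule is to shift every letter 10 places forward in the alphabet (wrapping around).
Applying that to "pckkqnreiqa" gives "zmuuaxbosak".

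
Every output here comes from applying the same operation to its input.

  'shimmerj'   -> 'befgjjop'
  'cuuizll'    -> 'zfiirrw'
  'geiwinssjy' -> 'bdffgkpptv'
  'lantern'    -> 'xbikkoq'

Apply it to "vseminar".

Each output is the input with this applied: sort the characters into alphabetical order, then shift every letter 3 places backward in the alphabet (wrapping around).
Applying both steps to "vseminar": "aeimnrsv", then "xbfjkops".
(Check on "geiwinssjy": → "egiijnsswy" → "bdffgkpptv" ✓)

xbfjkops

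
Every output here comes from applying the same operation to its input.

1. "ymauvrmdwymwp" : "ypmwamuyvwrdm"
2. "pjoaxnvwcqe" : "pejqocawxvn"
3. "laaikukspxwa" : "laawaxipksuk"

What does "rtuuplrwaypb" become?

Each output is the input with this applied: take characters alternately from the front and the back (1st, last, 2nd, 2nd-last, ...).
So "rtuuplrwaypb" becomes "rbtpuyuapwlr".

rbtpuyuapwlr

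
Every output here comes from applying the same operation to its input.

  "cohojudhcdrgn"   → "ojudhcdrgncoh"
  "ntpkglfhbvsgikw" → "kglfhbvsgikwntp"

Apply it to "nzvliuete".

What's happening: move the first 3 characters to the end (rotate left by 3).
Applying that to "nzvliuete" gives "liuetenzv".

liuetenzv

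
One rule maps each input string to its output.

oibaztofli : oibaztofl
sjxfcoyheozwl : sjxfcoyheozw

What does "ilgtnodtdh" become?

ilgtnodtd

Looking at the pairs, the operation is to delete the last character.
Applying that to "ilgtnodtdh" gives "ilgtnodtd".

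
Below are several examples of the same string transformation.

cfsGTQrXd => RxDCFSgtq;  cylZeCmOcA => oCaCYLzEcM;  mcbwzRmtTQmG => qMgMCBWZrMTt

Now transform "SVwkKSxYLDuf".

In each case the input is transformed by: move the last 3 characters to the front (rotate right by 3), then flip the case of every letter.
Applying both steps to "SVwkKSxYLDuf": "DufSVwkKSxYL", then "dUFsvWKksXyl".

dUFsvWKksXyl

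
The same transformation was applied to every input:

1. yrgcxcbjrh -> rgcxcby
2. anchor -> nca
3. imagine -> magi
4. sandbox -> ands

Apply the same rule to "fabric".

abf

Looking at the pairs, the operation is to delete the last 3 characters, then move the first character to the end.
For "fabric", step one produces "fab"; step two turns that into "abf".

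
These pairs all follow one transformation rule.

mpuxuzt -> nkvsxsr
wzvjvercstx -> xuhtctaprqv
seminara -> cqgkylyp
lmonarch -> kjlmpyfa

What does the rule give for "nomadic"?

mlykgba

Each output is the input with this applied: shift every letter 2 places backward in the alphabet (wrapping around), then swap each adjacent pair of characters (1↔2, 3↔4, ...).
Starting from "nomadic": after the first operation, "lmkybga"; after the second, "mlykgba".
(Check on "wzvjvercstx": → "uxthtcpaqrv" → "xuhtctaprqv" ✓)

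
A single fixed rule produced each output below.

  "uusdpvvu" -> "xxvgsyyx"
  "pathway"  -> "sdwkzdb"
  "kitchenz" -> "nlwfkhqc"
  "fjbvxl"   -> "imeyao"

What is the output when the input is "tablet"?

The pattern: shift every letter 3 places forward in the alphabet (wrapping around).
"tablet" → "wdeohw".

wdeohw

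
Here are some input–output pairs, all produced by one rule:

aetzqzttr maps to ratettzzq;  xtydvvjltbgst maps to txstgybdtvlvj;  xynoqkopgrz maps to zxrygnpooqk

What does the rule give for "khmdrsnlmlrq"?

qkrhlmmdlrns

Each output is the input with this applied: take characters alternately from the front and the back (1st, last, 2nd, 2nd-last, ...), then swap each adjacent pair of characters (1↔2, 3↔4, ...).
Applying both steps to "khmdrsnlmlrq": "kqhrmldmrlsn", then "qkrhlmmdlrns".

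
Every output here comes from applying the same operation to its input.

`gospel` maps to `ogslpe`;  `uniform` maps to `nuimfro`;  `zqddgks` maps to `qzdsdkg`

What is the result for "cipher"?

The transformation: move the first character to the end, then take characters alternately from the front and the back (1st, last, 2nd, 2nd-last, ...).
"cipher" → "ipherc" → "icprhe".

icprhe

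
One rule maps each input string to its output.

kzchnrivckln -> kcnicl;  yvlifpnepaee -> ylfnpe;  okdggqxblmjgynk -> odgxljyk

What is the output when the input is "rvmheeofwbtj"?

rmeowt

Each output is the input with this applied: keep every other character starting from the first (positions 1st, 3rd, 5th, ...).
For "rvmheeofwbtj" the result is "rmeowt".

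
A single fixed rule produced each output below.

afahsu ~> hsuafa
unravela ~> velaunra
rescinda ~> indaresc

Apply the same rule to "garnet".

In each case the input is transformed by: swap the front and back halves of the string.
"garnet" → "netgar".

netgar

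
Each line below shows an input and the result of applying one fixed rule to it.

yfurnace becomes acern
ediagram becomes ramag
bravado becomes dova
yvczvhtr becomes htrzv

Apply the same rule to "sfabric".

What's happening: delete the first 3 characters, then move the first 2 characters to the end (rotate left by 2).
Working it through for "sfabric": intermediate "bric", final "icbr".

icbr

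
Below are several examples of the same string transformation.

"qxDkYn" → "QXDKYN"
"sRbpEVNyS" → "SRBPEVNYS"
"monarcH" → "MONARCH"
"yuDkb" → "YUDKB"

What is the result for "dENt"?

The rule is to convert every letter to uppercase.
So "dENt" becomes "DENT".

DENT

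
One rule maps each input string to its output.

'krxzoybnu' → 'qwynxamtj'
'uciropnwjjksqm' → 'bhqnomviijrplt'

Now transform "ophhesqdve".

In each case the input is transformed by: move the first character to the end, then shift every letter 1 place backward in the alphabet (wrapping around).
On "ophhesqdve": the first step gives "phhesqdveo", and the second then gives "oggdrpcudn".
(Check on "krxzoybnu": → "rxzoybnuk" → "qwynxamtj" ✓)

oggdrpcudn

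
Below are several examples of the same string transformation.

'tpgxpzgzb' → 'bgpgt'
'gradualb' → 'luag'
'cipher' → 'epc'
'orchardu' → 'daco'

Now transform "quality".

In each case the input is transformed by: keep every other character starting from the first (positions 1st, 3rd, 5th, ...), then reverse the string.
Applying both steps to "quality": "qaiy", then "yiaq".

yiaq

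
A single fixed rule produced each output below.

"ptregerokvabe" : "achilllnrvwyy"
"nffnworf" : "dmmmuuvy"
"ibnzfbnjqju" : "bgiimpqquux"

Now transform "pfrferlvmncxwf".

cdejlmmmstuwyy

Looking at the pairs, the operation is to shift every letter 7 places forward in the alphabet (wrapping around), then sort the characters into alphabetical order.
On "pfrferlvmncxwf": the first step gives "wmymlysctujedm", and the second then gives "cdejlmmmstuwyy".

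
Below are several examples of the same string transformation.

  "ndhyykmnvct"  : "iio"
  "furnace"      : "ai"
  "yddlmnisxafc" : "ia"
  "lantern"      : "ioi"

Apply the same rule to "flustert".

Each output is the input with this applied: shift every letter 5 places backward in the alphabet (wrapping around), then keep only the vowels.
Working it through for "flustert": intermediate "agpnozmo", final "aoo".

aoo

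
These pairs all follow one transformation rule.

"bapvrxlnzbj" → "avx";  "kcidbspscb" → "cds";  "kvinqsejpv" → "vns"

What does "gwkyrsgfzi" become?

What's happening: keep every other character starting from the second (positions 2nd, 4th, 6th, ...), then keep only the first 3 characters.
For "gwkyrsgfzi", step one produces "wysfi"; step two turns that into "wys".
(Check on "kvinqsejpv": → "vnsjv" → "vns" ✓)

wys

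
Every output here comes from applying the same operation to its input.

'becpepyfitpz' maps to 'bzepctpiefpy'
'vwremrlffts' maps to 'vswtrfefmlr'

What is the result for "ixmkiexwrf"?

ifxrmwkxie

The rule is to take characters alternately from the front and the back (1st, last, 2nd, 2nd-last, ...).
For "ixmkiexwrf" the result is "ifxrmwkxie".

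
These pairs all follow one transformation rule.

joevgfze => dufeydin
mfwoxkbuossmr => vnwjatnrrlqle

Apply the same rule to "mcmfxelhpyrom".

Looking at the pairs, the operation is to shift every letter 1 place backward in the alphabet (wrapping around), then move the first 2 characters to the end (rotate left by 2).
On "mcmfxelhpyrom": the first step gives "lblewdkgoxqnl", and the second then gives "lewdkgoxqnllb".
(Check on "mfwoxkbuossmr": → "levnwjatnrrlq" → "vnwjatnrrlqle" ✓)

lewdkgoxqnllb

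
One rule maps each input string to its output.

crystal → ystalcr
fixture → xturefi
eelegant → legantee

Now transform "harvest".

The pattern: move the first 2 characters to the end (rotate left by 2).
For "harvest" the result is "rvestha".

rvestha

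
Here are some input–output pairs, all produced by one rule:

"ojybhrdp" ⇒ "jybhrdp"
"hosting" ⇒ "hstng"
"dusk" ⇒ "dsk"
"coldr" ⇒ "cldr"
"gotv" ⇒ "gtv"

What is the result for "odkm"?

dkm

Looking at the pairs, the operation is to remove every vowel.
Applying that to "odkm" gives "dkm".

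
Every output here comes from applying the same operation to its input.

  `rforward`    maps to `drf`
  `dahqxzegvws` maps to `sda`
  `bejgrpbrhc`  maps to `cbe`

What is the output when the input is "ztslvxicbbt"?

tzt

Looking at the pairs, the operation is to move the last character to the front, then keep only the first 3 characters.
On "ztslvxicbbt": the first step gives "tztslvxicbb", and the second then gives "tzt".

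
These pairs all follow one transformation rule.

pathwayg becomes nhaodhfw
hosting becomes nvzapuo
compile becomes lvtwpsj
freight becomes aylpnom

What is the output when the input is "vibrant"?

The pattern: shift every letter 7 places forward in the alphabet (wrapping around), then swap the first and last characters.
"vibrant" → "cpiyhua" → "apiyhuc".

apiyhuc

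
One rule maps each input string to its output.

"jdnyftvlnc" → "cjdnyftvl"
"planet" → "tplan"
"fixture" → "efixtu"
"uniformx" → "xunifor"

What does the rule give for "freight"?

Each output is the input with this applied: move the last character to the front, then delete the last character.
Starting from "freight": after the first operation, "tfreigh"; after the second, "tfreig".

tfreig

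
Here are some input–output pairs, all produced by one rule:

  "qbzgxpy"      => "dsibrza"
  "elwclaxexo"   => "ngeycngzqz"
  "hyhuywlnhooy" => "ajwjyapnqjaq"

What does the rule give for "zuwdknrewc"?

The transformation: swap each adjacent pair of characters (1↔2, 3↔4, ...), then shift every letter 2 places forward in the alphabet (wrapping around).
On "zuwdknrewc": the first step gives "uzdwnkercw", and the second then gives "wbfypmgtey".
(Check on "hyhuywlnhooy": → "yhuhwynlohyo" → "ajwjyapnqjaq" ✓)

wbfypmgtey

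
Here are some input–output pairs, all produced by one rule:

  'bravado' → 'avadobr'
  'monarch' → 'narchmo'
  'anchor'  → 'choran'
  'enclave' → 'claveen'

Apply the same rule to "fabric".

bricfa

What's happening: move the first 2 characters to the end (rotate left by 2).
So "fabric" becomes "bricfa".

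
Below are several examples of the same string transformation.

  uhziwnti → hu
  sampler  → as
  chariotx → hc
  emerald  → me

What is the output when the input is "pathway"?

Looking at the pairs, the operation is to swap each adjacent pair of characters (1↔2, 3↔4, ...), then keep only the first 2 characters.
So "pathway" becomes "ap".

ap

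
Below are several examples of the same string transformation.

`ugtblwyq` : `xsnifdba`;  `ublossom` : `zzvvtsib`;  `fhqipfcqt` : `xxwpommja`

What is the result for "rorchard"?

Looking at the pairs, the operation is to shift every letter 7 places forward in the alphabet (wrapping around), then sort the characters into reverse alphabetical order.
For "rorchard", step one produces "yvyjohyk"; step two turns that into "yyyvokjh".
(Check on "ublossom": → "bisvzzvt" → "zzvvtsib" ✓)

yyyvokjh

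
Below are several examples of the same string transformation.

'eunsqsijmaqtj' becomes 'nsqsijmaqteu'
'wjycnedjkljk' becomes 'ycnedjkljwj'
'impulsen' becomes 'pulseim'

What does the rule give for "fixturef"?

xturefi

Each output is the input with this applied: delete the last character, then move the first 2 characters to the end (rotate left by 2).
Applying that to "fixturef" gives "xturefi".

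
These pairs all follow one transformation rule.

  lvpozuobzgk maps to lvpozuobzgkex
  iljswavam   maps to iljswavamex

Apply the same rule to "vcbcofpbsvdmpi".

vcbcofpbsvdmpiex

The pattern: append "ex".
Applying that to "vcbcofpbsvdmpi" gives "vcbcofpbsvdmpiex".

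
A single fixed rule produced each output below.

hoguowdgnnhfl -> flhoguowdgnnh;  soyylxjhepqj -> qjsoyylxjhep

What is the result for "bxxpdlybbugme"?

What's happening: move the last 2 characters to the front (rotate right by 2).
For "bxxpdlybbugme" the result is "mebxxpdlybbug".

mebxxpdlybbug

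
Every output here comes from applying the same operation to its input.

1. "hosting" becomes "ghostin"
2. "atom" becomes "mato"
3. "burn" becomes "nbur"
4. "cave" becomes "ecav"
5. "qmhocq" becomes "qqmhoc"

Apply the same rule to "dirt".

tdir

The transformation: move the last character to the front.
"dirt" → "tdir".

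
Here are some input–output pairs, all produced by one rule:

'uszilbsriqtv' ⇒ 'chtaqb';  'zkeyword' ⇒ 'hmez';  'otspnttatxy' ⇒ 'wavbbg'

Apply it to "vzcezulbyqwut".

dkhtgeb

Looking at the pairs, the operation is to shift every letter 8 places forward in the alphabet (wrapping around), then keep every other character starting from the first (positions 1st, 3rd, 5th, ...).
Working it through for "vzcezulbyqwut": intermediate "dhkmhctjgyecb", final "dkhtgeb".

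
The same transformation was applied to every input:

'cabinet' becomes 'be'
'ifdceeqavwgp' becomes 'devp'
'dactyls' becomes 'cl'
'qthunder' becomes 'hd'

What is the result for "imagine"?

an

What's happening: keep one character in every 3, starting at position 3 (positions 3rd, 6th, 9th, ...).
Doing the same to "imagine": "an".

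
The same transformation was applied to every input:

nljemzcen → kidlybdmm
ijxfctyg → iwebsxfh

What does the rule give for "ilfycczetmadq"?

kexbbydslzcph

Looking at the pairs, the operation is to shift every letter 1 place backward in the alphabet (wrapping around), then move the first character to the end.
Starting from "ilfycczetmadq": after the first operation, "hkexbbydslzcp"; after the second, "kexbbydslzcph".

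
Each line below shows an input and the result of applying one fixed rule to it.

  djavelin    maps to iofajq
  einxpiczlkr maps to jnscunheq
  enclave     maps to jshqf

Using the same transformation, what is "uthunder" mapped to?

What's happening: shift every letter 5 places forward in the alphabet (wrapping around), then delete the last 2 characters.
On "uthunder" that produces "zymzsi".
(Check on "djavelin": → "iofajqns" → "iofajq" ✓)

zymzsi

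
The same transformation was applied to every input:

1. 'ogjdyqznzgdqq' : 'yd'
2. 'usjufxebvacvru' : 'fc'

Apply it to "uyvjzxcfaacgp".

Looking at the pairs, the operation is to keep every other character starting from the first (positions 1st, 3rd, 5th, ...), then keep one character in every 3, starting at position 3 (positions 3rd, 6th, 9th, ...).
Starting from "uyvjzxcfaacgp": after the first operation, "uvzcacp"; after the second, "zc".

zc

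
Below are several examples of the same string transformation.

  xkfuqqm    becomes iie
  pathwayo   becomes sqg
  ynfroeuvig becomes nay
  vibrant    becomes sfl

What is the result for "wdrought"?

yzl

The rule is to shift every letter 8 places backward in the alphabet (wrapping around), then keep only the last 3 characters.
Starting from "wdrought": after the first operation, "ovjgmyzl"; after the second, "yzl".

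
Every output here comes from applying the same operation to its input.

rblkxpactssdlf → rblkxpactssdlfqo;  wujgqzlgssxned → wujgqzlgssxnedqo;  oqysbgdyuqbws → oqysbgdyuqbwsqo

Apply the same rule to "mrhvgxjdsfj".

The transformation: append "qo".
So "mrhvgxjdsfj" becomes "mrhvgxjdsfjqo".

mrhvgxjdsfjqo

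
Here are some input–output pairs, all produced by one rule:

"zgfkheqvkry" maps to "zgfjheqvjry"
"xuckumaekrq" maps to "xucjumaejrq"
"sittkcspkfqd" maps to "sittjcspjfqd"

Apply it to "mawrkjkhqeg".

mawrjjjhqeg

The transformation: replace every "k" with "j".
"mawrkjkhqeg" → "mawrjjjhqeg".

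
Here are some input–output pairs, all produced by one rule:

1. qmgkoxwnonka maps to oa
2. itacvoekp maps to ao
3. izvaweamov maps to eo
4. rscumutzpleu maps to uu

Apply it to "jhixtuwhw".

The transformation: keep one character in every 3, starting at position 3 (positions 3rd, 6th, 9th, ...), then keep only the vowels.
Applying both steps to "jhixtuwhw": "iuw", then "iu".

iu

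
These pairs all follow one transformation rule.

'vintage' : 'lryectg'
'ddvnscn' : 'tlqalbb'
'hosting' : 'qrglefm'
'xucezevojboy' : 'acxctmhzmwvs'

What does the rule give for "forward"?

Looking at the pairs, the operation is to move the first 2 characters to the end (rotate left by 2), then shift every letter 2 places backward in the alphabet (wrapping around).
For "forward", step one produces "rwardfo"; step two turns that into "puypbdm".

puypbdm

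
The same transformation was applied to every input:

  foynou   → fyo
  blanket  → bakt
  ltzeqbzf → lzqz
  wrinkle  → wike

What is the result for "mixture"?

The rule is to keep every other character starting from the first (positions 1st, 3rd, 5th, ...).
Applying that to "mixture" gives "mxue".

mxue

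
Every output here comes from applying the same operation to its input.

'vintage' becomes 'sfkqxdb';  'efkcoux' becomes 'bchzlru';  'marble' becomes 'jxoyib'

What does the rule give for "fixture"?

cfuqrob

What's happening: shift every letter 3 places backward in the alphabet (wrapping around).
Doing the same to "fixture": "cfuqrob".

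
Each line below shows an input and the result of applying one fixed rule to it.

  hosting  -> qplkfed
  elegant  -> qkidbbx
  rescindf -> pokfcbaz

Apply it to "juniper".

In each case the input is transformed by: sort the characters into reverse alphabetical order, then shift every letter 3 places backward in the alphabet (wrapping around).
On "juniper": the first step gives "urpnjie", and the second then gives "romkgfb".

romkgfb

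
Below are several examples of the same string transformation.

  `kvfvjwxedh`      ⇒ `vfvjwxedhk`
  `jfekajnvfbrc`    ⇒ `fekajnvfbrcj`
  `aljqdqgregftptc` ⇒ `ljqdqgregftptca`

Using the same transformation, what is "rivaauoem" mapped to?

ivaauoemr

What's happening: move the first character to the end.
"rivaauoem" → "ivaauoemr".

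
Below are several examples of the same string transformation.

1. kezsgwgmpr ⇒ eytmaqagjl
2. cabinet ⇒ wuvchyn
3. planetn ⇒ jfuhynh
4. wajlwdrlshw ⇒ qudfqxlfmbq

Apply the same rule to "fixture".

In each case the input is transformed by: shift every letter 6 places backward in the alphabet (wrapping around).
So "fixture" becomes "zcrnoly".

zcrnoly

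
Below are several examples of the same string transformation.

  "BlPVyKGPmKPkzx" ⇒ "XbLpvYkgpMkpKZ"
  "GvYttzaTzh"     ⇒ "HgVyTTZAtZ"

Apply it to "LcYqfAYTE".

Rule — flip the case of every letter, then move the last character to the front.
Working it through for "LcYqfAYTE": intermediate "lCyQFayte", final "elCyQFayt".

elCyQFayt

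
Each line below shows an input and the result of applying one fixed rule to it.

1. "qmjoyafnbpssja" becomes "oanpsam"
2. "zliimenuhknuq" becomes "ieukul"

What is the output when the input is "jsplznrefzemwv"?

lnezmvs

Each output is the input with this applied: keep every other character starting from the second (positions 2nd, 4th, 6th, ...), then move the first character to the end.
For "jsplznrefzemwv", step one produces "slnezmv"; step two turns that into "lnezmvs".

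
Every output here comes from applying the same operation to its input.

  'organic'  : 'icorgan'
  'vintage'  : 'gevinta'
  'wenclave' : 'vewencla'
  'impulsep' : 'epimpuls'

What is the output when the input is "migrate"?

Rule — move the last 2 characters to the front (rotate right by 2).
Applying that to "migrate" gives "temigra".

temigra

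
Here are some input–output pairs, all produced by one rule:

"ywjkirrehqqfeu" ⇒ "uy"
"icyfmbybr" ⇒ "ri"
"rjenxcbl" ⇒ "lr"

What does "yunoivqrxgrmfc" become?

cy

Rule — move the first character to the end, then keep only the last 2 characters.
On "yunoivqrxgrmfc" that produces "cy".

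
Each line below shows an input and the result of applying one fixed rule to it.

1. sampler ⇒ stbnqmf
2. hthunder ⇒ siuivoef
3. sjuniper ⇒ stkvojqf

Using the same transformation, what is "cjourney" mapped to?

zdkpvsof

Each output is the input with this applied: shift every letter 1 place forward in the alphabet (wrapping around), then move the last character to the front.
Applying both steps to "cjourney": "dkpvsofz", then "zdkpvsof".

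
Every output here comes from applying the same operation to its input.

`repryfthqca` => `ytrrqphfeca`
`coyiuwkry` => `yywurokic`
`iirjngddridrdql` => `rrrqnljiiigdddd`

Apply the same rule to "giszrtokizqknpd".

The transformation: sort the characters into reverse alphabetical order.
Applying that to "giszrtokizqknpd" gives "zztsrqponkkiigd".

zztsrqponkkiigd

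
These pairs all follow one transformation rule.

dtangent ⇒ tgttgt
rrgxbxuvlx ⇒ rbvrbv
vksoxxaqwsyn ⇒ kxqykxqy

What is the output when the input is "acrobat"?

cbcb

In each case the input is transformed by: keep one character in every 3, starting at position 2 (positions 2nd, 5th, 8th, ...), then write the whole string twice.
On "acrobat": the first step gives "cb", and the second then gives "cbcb".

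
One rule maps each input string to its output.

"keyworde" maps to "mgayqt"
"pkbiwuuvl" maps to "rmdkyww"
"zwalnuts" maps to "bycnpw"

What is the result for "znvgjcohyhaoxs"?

bpxileqjajcq

Rule — shift every letter 2 places forward in the alphabet (wrapping around), then delete the last 2 characters.
On "znvgjcohyhaoxs": the first step gives "bpxileqjajcqzu", and the second then gives "bpxileqjajcq".
(Check on "pkbiwuuvl": → "rmdkywwxn" → "rmdkyww" ✓)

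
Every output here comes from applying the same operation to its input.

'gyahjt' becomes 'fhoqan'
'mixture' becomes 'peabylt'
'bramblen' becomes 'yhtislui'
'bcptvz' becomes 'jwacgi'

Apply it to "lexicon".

lepjvus

The pattern: shift every letter 7 places forward in the alphabet (wrapping around), then move the first character to the end.
On "lexicon": the first step gives "slepjvu", and the second then gives "lepjvus".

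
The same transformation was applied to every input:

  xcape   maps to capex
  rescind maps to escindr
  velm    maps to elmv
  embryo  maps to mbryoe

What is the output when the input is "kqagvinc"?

qagvinck

Looking at the pairs, the operation is to move the first character to the end.
Applying that to "kqagvinc" gives "qagvinck".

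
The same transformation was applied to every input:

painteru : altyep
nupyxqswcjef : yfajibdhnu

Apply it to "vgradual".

grclof

What's happening: delete the last 2 characters, then shift every letter 11 places forward in the alphabet (wrapping around).
Applying that to "vgradual" gives "grclof".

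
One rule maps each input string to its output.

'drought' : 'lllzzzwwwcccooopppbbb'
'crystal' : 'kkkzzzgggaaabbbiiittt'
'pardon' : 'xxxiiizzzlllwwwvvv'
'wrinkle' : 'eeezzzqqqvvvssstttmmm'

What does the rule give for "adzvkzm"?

iiilllhhhdddssshhhuuu

Each output is the input with this applied: shift every letter 8 places forward in the alphabet (wrapping around), then repeat every character 3 times.
"adzvkzm" → "iiilllhhhdddssshhhuuu".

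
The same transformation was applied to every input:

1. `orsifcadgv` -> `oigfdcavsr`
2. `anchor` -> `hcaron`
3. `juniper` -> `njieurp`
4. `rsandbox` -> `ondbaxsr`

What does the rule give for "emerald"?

The transformation: sort the characters into reverse alphabetical order, then move the first 3 characters to the end (rotate left by 3).
So "emerald" becomes "eedarml".

eedarml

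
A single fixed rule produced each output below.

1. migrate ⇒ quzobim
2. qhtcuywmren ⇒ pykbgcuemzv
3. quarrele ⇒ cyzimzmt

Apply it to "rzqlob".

The pattern: shift every letter 8 places forward in the alphabet (wrapping around), then swap each adjacent pair of characters (1↔2, 3↔4, ...).
Working it through for "rzqlob": intermediate "zhytwj", final "hztyjw".

hztyjw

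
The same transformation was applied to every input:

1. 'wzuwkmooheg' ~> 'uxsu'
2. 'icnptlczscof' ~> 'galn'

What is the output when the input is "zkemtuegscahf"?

xick

Each output is the input with this applied: shift every letter 2 places backward in the alphabet (wrapping around), then keep only the first 4 characters.
"zkemtuegscahf" → "xick".
(Check on "wzuwkmooheg": → "uxsuikmmfce" → "uxsu" ✓)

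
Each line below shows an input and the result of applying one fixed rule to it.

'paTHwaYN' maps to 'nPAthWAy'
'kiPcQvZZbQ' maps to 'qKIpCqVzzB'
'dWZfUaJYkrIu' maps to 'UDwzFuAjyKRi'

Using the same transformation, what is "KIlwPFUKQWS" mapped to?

The pattern: move the last character to the front, then flip the case of every letter.
Working it through for "KIlwPFUKQWS": intermediate "SKIlwPFUKQW", final "skiLWpfukqw".

skiLWpfukqw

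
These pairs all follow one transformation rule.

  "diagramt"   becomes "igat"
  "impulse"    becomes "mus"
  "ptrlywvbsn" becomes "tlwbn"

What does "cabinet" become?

Rule — keep every other character starting from the second (positions 2nd, 4th, 6th, ...).
Applying that to "cabinet" gives "aie".

aie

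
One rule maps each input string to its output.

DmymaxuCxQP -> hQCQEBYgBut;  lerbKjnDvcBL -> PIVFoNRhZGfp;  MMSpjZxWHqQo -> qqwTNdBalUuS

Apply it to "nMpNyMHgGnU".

Each output is the input with this applied: shift every letter 4 places forward in the alphabet (wrapping around), then flip the case of every letter.
For "nMpNyMHgGnU", step one produces "rQtRcQLkKrY"; step two turns that into "RqTrCqlKkRy".

RqTrCqlKkRy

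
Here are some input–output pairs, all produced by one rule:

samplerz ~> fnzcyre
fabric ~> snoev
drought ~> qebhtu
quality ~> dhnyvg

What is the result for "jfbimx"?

wsovz

Rule — delete the last character, then shift every letter 13 places forward in the alphabet (wrapping around) — i.e. ROT13.
"jfbimx" → "wsovz".
(Check on "samplerz": → "sampler" → "fnzcyre" ✓)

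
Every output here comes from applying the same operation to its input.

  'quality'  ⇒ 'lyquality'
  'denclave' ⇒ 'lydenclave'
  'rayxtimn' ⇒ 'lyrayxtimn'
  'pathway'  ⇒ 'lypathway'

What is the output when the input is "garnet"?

Looking at the pairs, the operation is to prepend "ly".
For "garnet" the result is "lygarnet".

lygarnet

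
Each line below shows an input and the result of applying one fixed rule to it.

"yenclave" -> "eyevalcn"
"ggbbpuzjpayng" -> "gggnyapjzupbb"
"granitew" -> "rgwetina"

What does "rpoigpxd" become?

The rule is to move the first 2 characters to the end (rotate left by 2), then reverse the string.
"rpoigpxd" → "oigpxdrp" → "prdxpgio".
(Check on "ggbbpuzjpayng": → "bbpuzjpaynggg" → "gggnyapjzupbb" ✓)

prdxpgio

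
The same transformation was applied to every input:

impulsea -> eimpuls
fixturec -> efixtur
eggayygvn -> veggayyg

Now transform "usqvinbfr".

In each case the input is transformed by: delete the last character, then move the last character to the front.
"usqvinbfr" → "usqvinbf" → "fusqvinb".

fusqvinb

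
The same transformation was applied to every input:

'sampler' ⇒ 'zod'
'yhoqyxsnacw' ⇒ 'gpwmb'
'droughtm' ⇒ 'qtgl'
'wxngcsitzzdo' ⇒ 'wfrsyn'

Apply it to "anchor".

What's happening: shift every letter 1 place backward in the alphabet (wrapping around), then keep every other character starting from the second (positions 2nd, 4th, 6th, ...).
Working it through for "anchor": intermediate "zmbgnq", final "mgq".
(Check on "droughtm": → "cqntfgsl" → "qtgl" ✓)

mgq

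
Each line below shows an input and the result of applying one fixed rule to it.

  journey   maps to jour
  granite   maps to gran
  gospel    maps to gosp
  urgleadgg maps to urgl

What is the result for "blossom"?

blos

What's happening: keep only the first 4 characters.
So "blossom" becomes "blos".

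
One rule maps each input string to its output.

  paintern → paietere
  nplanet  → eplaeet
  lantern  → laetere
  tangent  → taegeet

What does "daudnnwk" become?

daudeewk

Rule — replace every "n" with "e".
So "daudnnwk" becomes "daudeewk".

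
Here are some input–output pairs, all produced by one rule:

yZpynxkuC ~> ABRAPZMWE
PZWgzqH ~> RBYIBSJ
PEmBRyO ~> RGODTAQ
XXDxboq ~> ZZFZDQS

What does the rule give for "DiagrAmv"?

The pattern: shift every letter 2 places forward in the alphabet (wrapping around), then convert every letter to uppercase.
Applying both steps to "DiagrAmv": "FkcitCox", then "FKCITCOX".

FKCITCOX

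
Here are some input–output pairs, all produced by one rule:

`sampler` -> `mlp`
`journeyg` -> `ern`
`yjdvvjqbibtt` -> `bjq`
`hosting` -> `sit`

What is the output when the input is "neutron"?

The transformation: take characters alternately from the front and the back (1st, last, 2nd, 2nd-last, ...), then keep only the last 3 characters.
For "neutron", step one produces "nneourt"; step two turns that into "urt".

urt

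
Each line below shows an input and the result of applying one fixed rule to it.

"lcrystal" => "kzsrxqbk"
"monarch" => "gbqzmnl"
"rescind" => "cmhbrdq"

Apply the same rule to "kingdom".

lncfmhj

Each output is the input with this applied: shift every letter 1 place backward in the alphabet (wrapping around), then reverse the string.
Applying both steps to "kingdom": "jhmfcnl", then "lncfmhj".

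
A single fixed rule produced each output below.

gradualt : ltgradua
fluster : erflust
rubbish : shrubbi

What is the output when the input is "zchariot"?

Looking at the pairs, the operation is to move the last 2 characters to the front (rotate right by 2).
On "zchariot" that produces "otzchari".

otzchari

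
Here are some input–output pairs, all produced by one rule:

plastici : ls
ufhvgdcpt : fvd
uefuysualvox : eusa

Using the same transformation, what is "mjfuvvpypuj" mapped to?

juvy

What's happening: delete the last 3 characters, then keep every other character starting from the second (positions 2nd, 4th, 6th, ...).
Working it through for "mjfuvvpypuj": intermediate "mjfuvvpy", final "juvy".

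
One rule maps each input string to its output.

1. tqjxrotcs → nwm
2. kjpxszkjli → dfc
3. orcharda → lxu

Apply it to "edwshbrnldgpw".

Each output is the input with this applied: shift every letter 6 places backward in the alphabet (wrapping around), then keep only the last 3 characters.
So "edwshbrnldgpw" becomes "ajq".

ajq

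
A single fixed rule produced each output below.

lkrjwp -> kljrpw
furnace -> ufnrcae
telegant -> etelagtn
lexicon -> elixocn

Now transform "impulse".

miupsle

The pattern: swap each adjacent pair of characters (1↔2, 3↔4, ...).
For "impulse" the result is "miupsle".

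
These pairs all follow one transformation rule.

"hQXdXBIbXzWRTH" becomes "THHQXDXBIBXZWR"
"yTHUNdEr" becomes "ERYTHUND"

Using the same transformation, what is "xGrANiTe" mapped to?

Rule — move the last 2 characters to the front (rotate right by 2), then convert every letter to uppercase.
On "xGrANiTe": the first step gives "TexGrANi", and the second then gives "TEXGRANI".

TEXGRANI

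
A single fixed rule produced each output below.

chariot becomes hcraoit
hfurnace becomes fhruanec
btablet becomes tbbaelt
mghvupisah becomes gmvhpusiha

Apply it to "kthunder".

tkuhdnre

Looking at the pairs, the operation is to swap each adjacent pair of characters (1↔2, 3↔4, ...).
"kthunder" → "tkuhdnre".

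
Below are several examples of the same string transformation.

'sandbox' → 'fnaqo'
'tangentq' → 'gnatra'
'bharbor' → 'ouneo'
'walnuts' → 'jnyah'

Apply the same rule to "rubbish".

ehoov

In each case the input is transformed by: shift every letter 13 places forward in the alphabet (wrapping around) — i.e. ROT13, then delete the last 2 characters.
Applying that to "rubbish" gives "ehoov".
(Check on "walnuts": → "jnyahgf" → "jnyah" ✓)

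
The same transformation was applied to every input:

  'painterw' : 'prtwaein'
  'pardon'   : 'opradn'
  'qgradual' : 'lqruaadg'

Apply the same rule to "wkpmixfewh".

mpwwxefhik

The transformation: sort the characters into alphabetical order, then swap the front and back halves of the string.
On "wkpmixfewh" that produces "mpwwxefhik".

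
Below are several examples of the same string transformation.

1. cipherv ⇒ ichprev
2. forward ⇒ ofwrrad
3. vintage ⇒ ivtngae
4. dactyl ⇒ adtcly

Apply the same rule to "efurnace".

feruanec

The transformation: swap each adjacent pair of characters (1↔2, 3↔4, ...).
Applying that to "efurnace" gives "feruanec".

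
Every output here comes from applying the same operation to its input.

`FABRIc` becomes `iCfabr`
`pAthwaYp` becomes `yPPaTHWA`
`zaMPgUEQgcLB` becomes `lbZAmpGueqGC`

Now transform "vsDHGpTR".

trVSdhgP

Looking at the pairs, the operation is to flip the case of every letter, then move the last 2 characters to the front (rotate right by 2).
On "vsDHGpTR": the first step gives "VSdhgPtr", and the second then gives "trVSdhgP".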